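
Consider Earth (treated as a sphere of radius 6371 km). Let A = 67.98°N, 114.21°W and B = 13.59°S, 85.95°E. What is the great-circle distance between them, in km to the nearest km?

With latitudes φ₁ = 67.980°, φ₂ = -13.590° and longitude difference Δλ = -159.840°:
cos c = sin φ₁ sin φ₂ + cos φ₁ cos φ₂ cos Δλ = (0.9271)(-0.2350) + (0.3749)(0.9720)(-0.9387) = -0.55994,
so c = arccos(-0.55994) = 2.16511 rad.
Distance = R·c = 6371 × 2.1651 ≈ 13794 km.

13794 km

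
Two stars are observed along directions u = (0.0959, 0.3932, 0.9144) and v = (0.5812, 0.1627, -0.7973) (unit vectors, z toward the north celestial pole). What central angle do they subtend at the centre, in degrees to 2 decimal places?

u·v = -0.6093; |u| = 1.0000, |v| = 1.0000.
cos θ = (u·v)/(|u||v|) = -0.6094, so θ = 127.54°.

127.54°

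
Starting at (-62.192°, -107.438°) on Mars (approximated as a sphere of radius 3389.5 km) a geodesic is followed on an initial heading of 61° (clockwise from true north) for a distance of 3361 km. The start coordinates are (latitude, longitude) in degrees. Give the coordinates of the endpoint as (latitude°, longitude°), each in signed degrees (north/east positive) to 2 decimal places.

-17.15°, -57.44°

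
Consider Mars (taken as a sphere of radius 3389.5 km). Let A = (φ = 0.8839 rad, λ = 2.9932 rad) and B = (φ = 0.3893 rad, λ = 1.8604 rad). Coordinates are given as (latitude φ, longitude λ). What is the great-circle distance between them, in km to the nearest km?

3381 km

With latitudes φ₁ = 50.644°, φ₂ = 22.305° and longitude difference Δλ = -64.905°:
Haversine: a = sin²(Δφ/2) + cos φ₁ cos φ₂ sin²(Δλ/2) = 0.0599 + (0.6341)(0.9252)(0.2879) = 0.22885.
Central angle c = 2·arcsin(√a) = 0.99763 rad.
Distance = R·c = 3389.5 × 0.9976 ≈ 3381 km.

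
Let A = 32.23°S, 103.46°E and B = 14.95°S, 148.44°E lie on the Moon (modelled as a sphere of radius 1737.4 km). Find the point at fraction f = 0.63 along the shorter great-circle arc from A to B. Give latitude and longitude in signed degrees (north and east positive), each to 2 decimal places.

Central angle δ = 0.7732 rad. Interpolating on the sphere with fraction f = 0.63:
P = [sin((1−f)δ)·A + sin(fδ)·B] / sin δ = 0.4040·A + 0.6702·B in Cartesian coordinates,
giving P = (-0.6313, 0.6713, -0.3884), i.e. latitude -22.85°, longitude 133.24°.

-22.85°, 133.24°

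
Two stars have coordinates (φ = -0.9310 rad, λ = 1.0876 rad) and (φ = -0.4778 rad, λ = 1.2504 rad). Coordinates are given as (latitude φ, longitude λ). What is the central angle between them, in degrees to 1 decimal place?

In radians: φ₁ = -0.9310, φ₂ = -0.4778, Δλ = 9.328° = 0.1628 rad.
Haversine: a = sin²(Δφ/2) + cos φ₁ cos φ₂ sin²(Δλ/2) = 0.0505 + (0.5970)(0.8880)(0.0066) = 0.05398.
Central angle c = 2·arcsin(√a) = 0.46896 rad.
So the angular separation is 26.9°.

26.9°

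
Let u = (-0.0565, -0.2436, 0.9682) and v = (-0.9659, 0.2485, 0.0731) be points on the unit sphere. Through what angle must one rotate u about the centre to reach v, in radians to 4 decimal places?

1.5059 rad

u·v = 0.0648; |u| = 1.0000, |v| = 1.0000.
cos θ = (u·v)/(|u||v|) = 0.0648, so θ = 1.5059 rad.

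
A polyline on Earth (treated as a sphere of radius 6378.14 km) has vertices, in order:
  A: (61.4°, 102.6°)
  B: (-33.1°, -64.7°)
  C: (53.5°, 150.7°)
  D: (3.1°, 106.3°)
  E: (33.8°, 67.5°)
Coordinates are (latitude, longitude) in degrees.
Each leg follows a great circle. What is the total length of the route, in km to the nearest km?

45390 km

Leg A→B: central angle 2.6274 rad, distance 16757.6 km.
Leg B→C: central angle 2.5777 rad, distance 16440.7 km.
Leg C→D: central angle 1.0840 rad, distance 6913.6 km.
Leg D→E: central angle 0.8275 rad, distance 5277.6 km.
Total: 16757.6 + 16440.7 + 6913.6 + 5277.6 ≈ 45390 km.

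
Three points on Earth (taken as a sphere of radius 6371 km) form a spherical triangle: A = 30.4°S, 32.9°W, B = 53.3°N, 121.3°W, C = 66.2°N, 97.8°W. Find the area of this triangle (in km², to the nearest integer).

17132926 km²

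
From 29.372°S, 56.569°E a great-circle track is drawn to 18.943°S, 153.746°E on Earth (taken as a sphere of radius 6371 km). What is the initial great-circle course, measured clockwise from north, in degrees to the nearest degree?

Δλ = 97.177° = 1.6961 rad.
y = sin Δλ · cos φ₂ = (0.9922)(0.9458) = 0.9384
x = cos φ₁ sin φ₂ − sin φ₁ cos φ₂ cos Δλ = (0.8715)(-0.3246) − (-0.4905)(0.9458)(-0.1249) = -0.3409
θ = atan2(y, x) = 109.96°, so the bearing is 110°.

110°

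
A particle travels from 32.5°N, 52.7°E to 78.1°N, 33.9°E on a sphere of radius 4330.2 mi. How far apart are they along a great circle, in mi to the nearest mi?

Let φ₁ = 0.5672 rad, φ₂ = 1.3631 rad, and Δλ = -0.3281 rad.
cos c = sin φ₁ sin φ₂ + cos φ₁ cos φ₂ cos Δλ = (0.5373)(0.9785) + (0.8434)(0.2062)(0.9466) = 0.69039,
so c = arccos(0.69039) = 0.80878 rad.
Distance = R·c = 4330.2 × 0.8088 ≈ 3502 mi.

3502 mi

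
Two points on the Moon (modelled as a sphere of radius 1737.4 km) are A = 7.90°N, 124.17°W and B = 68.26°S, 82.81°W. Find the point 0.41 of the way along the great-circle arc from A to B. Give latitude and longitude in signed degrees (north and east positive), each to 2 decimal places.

-24.45°, -115.56°

Central angle δ = 1.4226 rad. Interpolating on the sphere with fraction f = 0.41:
P = [sin((1−f)δ)·A + sin(fδ)·B] / sin δ = 0.7524·A + 0.5568·B in Cartesian coordinates,
giving P = (-0.3928, -0.8213, -0.4138), i.e. latitude -24.45°, longitude -115.56°.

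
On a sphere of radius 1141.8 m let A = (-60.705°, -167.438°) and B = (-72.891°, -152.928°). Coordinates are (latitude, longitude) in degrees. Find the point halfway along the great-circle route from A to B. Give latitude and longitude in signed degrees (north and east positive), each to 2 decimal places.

The central angle between A and B is δ = 0.2334 rad.
With f = 0.5, the slerp weights are sin((1−f)δ)/sin δ = 0.5034 and sin(fδ)/sin δ = 0.5034.
Weighted sum of the unit vectors: (0.5034)·(-0.4776,-0.1064,-0.8721) + (0.5034)·(-0.2620,-0.1339,-0.9557) = (-0.3723, -0.1210, -0.9202).
Converting back: φ = atan2(z, √(x²+y²)) = -66.95°, λ = atan2(y, x) = -162.00°.

-66.95°, -162.00°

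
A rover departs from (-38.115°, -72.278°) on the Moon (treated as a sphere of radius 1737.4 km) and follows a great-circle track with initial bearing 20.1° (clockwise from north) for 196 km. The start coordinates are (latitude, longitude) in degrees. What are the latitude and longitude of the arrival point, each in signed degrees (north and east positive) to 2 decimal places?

-32.02°, -69.66°

Angular distance δ = d/R = 196/1737.4 = 0.11281 rad; initial bearing θ = 0.3508 rad.
sin φ₂ = sin φ₁ cos δ + cos φ₁ sin δ cos θ = (-0.6172)(0.9936) + (0.7868)(0.1126)(0.9391) = -0.5301, so φ₂ = -32.02°.
Δλ = atan2(sin θ sin δ cos φ₁, cos δ − sin φ₁ sin φ₂) = atan2(0.0304, 0.6664) = 2.615°.
λ₂ = -72.278° + 2.615° = -69.66°.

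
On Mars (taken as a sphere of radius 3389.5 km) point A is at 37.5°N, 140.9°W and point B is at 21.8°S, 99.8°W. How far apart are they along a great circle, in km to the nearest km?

In radians: φ₁ = 0.6545, φ₂ = -0.3805, Δλ = 41.100° = 0.7173 rad.
cos c = sin φ₁ sin φ₂ + cos φ₁ cos φ₂ cos Δλ = (0.6088)(-0.3714) + (0.7934)(0.9285)(0.7536) = 0.32901,
so c = arccos(0.32901) = 1.23554 rad.
Distance = R·c = 3389.5 × 1.2355 ≈ 4188 km.

4188 km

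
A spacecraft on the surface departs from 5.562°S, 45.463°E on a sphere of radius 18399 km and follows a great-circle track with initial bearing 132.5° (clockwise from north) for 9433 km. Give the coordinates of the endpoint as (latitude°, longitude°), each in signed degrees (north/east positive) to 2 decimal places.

-24.47°, 68.88°

Angular distance δ = d/R = 9433/18399 = 0.51269 rad; initial bearing θ = 2.3126 rad.
sin φ₂ = sin φ₁ cos δ + cos φ₁ sin δ cos θ = (-0.0969)(0.8714) + (0.9953)(0.4905)(-0.6756) = -0.4143, so φ₂ = -24.47°.
Δλ = atan2(sin θ sin δ cos φ₁, cos δ − sin φ₁ sin φ₂) = atan2(0.3599, 0.8313) = 23.413°.
λ₂ = 45.463° + 23.413° = 68.88°.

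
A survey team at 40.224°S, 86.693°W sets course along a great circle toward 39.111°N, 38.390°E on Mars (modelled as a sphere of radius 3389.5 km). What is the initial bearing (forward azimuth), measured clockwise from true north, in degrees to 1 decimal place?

With φ₁ = -0.7020, φ₂ = 0.6826, Δλ = 2.1831 rad, the forward-azimuth formula gives
θ = atan2( sin Δλ cos φ₂ , cos φ₁ sin φ₂ − sin φ₁ cos φ₂ cos Δλ ) = atan2(0.6350, 0.1937) = 73.04°.
So the initial bearing is 73.0°.

73.0°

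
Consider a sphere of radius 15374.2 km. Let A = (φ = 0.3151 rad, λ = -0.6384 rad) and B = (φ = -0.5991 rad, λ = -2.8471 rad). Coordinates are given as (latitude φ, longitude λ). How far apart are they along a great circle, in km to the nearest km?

34874 km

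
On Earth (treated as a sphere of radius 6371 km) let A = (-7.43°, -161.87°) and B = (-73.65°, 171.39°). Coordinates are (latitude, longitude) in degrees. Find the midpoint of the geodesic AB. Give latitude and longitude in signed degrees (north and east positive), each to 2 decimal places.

-41.07°, -167.69°

Central angle δ = 1.1882 rad. Interpolating on the sphere with fraction f = 0.5:
P = [sin((1−f)δ)·A + sin(fδ)·B] / sin δ = 0.6034·A + 0.6034·B in Cartesian coordinates,
giving P = (-0.7365, -0.1608, -0.6570), i.e. latitude -41.07°, longitude -167.69°.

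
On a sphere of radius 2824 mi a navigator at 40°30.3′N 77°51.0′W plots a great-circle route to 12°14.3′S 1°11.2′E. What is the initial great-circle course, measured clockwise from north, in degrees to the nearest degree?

Δλ = 79.037° = 1.3795 rad.
y = sin Δλ · cos φ₂ = (0.9817)(0.9773) = 0.9594
x = cos φ₁ sin φ₂ − sin φ₁ cos φ₂ cos Δλ = (0.7603)(-0.2120) − (0.6495)(0.9773)(0.1902) = -0.2819
θ = atan2(y, x) = 106.37°, so the bearing is 106°.

106°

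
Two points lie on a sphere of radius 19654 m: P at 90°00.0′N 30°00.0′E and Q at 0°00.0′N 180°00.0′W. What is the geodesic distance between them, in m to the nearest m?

30872 m

With latitudes φ₁ = 90.000°, φ₂ = 0.000° and longitude difference Δλ = 150.000°:
cos c = sin φ₁ sin φ₂ + cos φ₁ cos φ₂ cos Δλ = (1.0000)(0.0000) + (0.0000)(1.0000)(-0.8660) = 0.00000,
so c = arccos(0.00000) = 1.57080 rad.
Distance = R·c = 19654 × 1.5708 ≈ 30872 m.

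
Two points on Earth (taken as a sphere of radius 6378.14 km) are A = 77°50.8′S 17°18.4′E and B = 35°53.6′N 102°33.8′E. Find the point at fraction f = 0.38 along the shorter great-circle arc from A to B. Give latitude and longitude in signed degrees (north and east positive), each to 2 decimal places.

Central angle δ = 2.1640 rad. Interpolating on the sphere with fraction f = 0.38:
P = [sin((1−f)δ)·A + sin(fδ)·B] / sin δ = 1.1745·A + 0.8837·B in Cartesian coordinates,
giving P = (0.0804, 0.7723, -0.6301), i.e. latitude -39.06°, longitude 84.06°.

-39.06°, 84.06°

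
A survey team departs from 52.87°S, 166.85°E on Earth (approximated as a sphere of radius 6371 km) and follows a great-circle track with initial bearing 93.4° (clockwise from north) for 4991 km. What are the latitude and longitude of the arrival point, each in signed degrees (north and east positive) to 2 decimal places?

Angular distance δ = d/R = 4991/6371 = 0.78339 rad; initial bearing θ = 1.6301 rad.
sin φ₂ = sin φ₁ cos δ + cos φ₁ sin δ cos θ = (-0.7973)(0.7085) + (0.6036)(0.7057)(-0.0593) = -0.5901, so φ₂ = -36.17°.
Δλ = atan2(sin θ sin δ cos φ₁, cos δ − sin φ₁ sin φ₂) = atan2(0.4252, 0.2380) = 60.762°.
λ₂ = 166.850° + 60.762° = 227.61° → -132.39° after wrapping to (−180°, 180°].

-36.17°, -132.39°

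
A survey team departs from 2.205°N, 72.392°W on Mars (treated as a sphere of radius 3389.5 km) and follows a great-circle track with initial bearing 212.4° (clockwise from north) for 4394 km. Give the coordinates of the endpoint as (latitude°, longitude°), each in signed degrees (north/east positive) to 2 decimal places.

Angular distance δ = d/R = 4394/3389.5 = 1.29636 rad; initial bearing θ = 3.7071 rad.
sin φ₂ = sin φ₁ cos δ + cos φ₁ sin δ cos θ = (0.0385)(0.2710) + (0.9993)(0.9626)(-0.8443) = -0.8017, so φ₂ = -53.29°.
Δλ = atan2(sin θ sin δ cos φ₁, cos δ − sin φ₁ sin φ₂) = atan2(-0.5154, 0.3019) = -59.644°.
λ₂ = -72.392° − 59.644° = -132.04°.

-53.29°, -132.04°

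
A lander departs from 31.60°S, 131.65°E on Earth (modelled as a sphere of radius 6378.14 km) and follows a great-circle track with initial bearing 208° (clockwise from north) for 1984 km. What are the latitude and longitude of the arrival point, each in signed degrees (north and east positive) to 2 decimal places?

-46.80°, 119.53°

Angular distance δ = d/R = 1984/6378.14 = 0.31106 rad; initial bearing θ = 3.6303 rad.
sin φ₂ = sin φ₁ cos δ + cos φ₁ sin δ cos θ = (-0.5240)(0.9520) + (0.8517)(0.3061)(-0.8829) = -0.7290, so φ₂ = -46.80°.
Δλ = atan2(sin θ sin δ cos φ₁, cos δ − sin φ₁ sin φ₂) = atan2(-0.1224, 0.5700) = -12.118°.
λ₂ = 131.650° − 12.118° = 119.53°.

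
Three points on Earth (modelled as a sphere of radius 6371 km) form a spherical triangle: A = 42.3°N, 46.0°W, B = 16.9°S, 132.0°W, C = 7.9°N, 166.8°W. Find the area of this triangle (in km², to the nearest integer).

Side lengths (central angles): a = 0.7403, b = 1.8573, c = 1.7176 rad; semiperimeter s = 2.1576.
By l'Huilier's theorem, tan(E/4) = √[tan(s/2) tan((s−a)/2) tan((s−b)/2) tan((s−c)/2)], giving spherical excess E = 0.9142 rad.
Area = E·R² = 0.9142 × (6371)² ≈ 37106294 km².

37106294 km²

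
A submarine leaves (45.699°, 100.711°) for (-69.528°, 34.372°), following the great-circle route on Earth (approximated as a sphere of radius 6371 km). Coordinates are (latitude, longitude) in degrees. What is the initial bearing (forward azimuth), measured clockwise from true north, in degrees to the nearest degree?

With φ₁ = 0.7976, φ₂ = -1.2135, Δλ = -1.1578 rad, the forward-azimuth formula gives
θ = atan2( sin Δλ cos φ₂ , cos φ₁ sin φ₂ − sin φ₁ cos φ₂ cos Δλ ) = atan2(-0.3203, -0.7548) = -157.00°.
Adding 360° brings this into [0°, 360°): 203°.

203°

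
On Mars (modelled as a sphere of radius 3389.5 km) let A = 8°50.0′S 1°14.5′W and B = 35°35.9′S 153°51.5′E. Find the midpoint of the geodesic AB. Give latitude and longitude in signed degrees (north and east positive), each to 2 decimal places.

Central angle δ = 2.2645 rad. Interpolating on the sphere with fraction f = 0.5:
P = [sin((1−f)δ)·A + sin(fδ)·B] / sin δ = 1.1775·A + 1.1775·B in Cartesian coordinates,
giving P = (0.3038, 0.3966, -0.8663), i.e. latitude -60.03°, longitude 52.55°.

-60.03°, 52.55°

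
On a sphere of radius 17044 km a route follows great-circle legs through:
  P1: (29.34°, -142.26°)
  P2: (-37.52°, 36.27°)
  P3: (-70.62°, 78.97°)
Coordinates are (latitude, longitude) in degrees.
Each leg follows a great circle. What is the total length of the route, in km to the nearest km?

Leg P1→P2: central angle 2.9972 rad, distance 51084.9 km.
Leg P2→P3: central angle 0.6952 rad, distance 11848.3 km.
Total: 51084.9 + 11848.3 ≈ 62933 km.

62933 km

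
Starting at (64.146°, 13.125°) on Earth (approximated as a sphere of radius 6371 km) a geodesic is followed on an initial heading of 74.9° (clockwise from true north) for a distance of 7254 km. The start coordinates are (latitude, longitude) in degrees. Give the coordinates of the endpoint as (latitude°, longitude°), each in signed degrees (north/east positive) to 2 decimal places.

Angular distance δ = d/R = 7254/6371 = 1.13860 rad; initial bearing θ = 1.3073 rad.
sin φ₂ = sin φ₁ cos δ + cos φ₁ sin δ cos θ = (0.8999)(0.4189) + (0.4361)(0.9080)(0.2605) = 0.4801, so φ₂ = 28.69°.
Δλ = atan2(sin θ sin δ cos φ₁, cos δ − sin φ₁ sin φ₂) = atan2(0.3823, -0.0132) = 91.974°.
λ₂ = 13.125° + 91.974° = 105.10°.

28.69°, 105.10°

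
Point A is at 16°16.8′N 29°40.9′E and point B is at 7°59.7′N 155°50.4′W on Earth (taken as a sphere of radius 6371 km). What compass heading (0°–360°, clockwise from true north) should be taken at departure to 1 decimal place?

Δλ = 174.478° = 3.0452 rad.
y = sin Δλ · cos φ₂ = (0.0962)(0.9903) = 0.0953
x = cos φ₁ sin φ₂ − sin φ₁ cos φ₂ cos Δλ = (0.9599)(0.1391) − (0.2803)(0.9903)(-0.9954) = 0.4098
θ = atan2(y, x) = 13.09°, so the bearing is 13.1°.

13.1°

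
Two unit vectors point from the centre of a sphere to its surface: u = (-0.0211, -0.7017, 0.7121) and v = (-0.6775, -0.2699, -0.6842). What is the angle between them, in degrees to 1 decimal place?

u·v = -0.2835; |u| = 1.0000, |v| = 1.0000.
cos θ = (u·v)/(|u||v|) = -0.2835, so θ = 106.5°.

106.5°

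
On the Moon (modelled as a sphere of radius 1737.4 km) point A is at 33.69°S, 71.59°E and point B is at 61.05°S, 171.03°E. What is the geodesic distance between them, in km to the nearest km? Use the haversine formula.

1977 km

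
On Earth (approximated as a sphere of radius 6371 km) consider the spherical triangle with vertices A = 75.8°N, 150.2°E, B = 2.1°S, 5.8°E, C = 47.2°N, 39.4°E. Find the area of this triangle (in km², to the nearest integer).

10477228 km²

Side lengths (central angles): a = 1.0020, b = 0.8604, c = 1.8079 rad; semiperimeter s = 1.8351.
By l'Huilier's theorem, tan(E/4) = √[tan(s/2) tan((s−a)/2) tan((s−b)/2) tan((s−c)/2)], giving spherical excess E = 0.2581 rad.
Area = E·R² = 0.2581 × (6371)² ≈ 10477228 km².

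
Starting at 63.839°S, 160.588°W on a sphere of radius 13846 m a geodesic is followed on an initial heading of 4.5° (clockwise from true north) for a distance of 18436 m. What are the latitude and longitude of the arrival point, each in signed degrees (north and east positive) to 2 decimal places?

Angular distance δ = d/R = 18436/13846 = 1.33150 rad; initial bearing θ = 0.0785 rad.
sin φ₂ = sin φ₁ cos δ + cos φ₁ sin δ cos θ = (-0.8976)(0.2370) + (0.4409)(0.9715)(0.9969) = 0.2143, so φ₂ = 12.37°.
Δλ = atan2(sin θ sin δ cos φ₁, cos δ − sin φ₁ sin φ₂) = atan2(0.0336, 0.4293) = 4.476°.
λ₂ = -160.588° + 4.476° = -156.11°.

12.37°, -156.11°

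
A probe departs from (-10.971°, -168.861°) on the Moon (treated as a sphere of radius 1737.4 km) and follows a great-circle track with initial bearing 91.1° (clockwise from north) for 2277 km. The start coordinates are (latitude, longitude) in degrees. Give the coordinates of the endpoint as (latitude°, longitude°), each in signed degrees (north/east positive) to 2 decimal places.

-3.85°, -93.32°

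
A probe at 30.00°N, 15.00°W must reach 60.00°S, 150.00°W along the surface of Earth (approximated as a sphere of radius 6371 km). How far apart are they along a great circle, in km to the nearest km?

15307 km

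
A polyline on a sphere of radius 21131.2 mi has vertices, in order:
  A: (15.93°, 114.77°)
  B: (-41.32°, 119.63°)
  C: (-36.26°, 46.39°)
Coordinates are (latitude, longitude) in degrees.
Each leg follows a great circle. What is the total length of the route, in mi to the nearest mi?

41681 mi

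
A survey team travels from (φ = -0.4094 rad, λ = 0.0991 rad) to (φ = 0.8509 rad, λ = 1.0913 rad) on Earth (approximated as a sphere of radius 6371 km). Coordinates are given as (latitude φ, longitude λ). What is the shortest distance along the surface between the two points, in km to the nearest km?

With latitudes φ₁ = -23.457°, φ₂ = 48.753° and longitude difference Δλ = 56.849°:
cos c = sin φ₁ sin φ₂ + cos φ₁ cos φ₂ cos Δλ = (-0.3981)(0.7519) + (0.9174)(0.6593)(0.5468) = 0.03146,
so c = arccos(0.03146) = 1.53934 rad.
Distance = R·c = 6371 × 1.5393 ≈ 9807 km.

9807 km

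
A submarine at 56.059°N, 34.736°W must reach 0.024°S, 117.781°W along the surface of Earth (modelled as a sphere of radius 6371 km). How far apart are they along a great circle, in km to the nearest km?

9579 km

In radians: φ₁ = 0.9784, φ₂ = -0.0004, Δλ = -83.045° = -1.4494 rad.
cos c = sin φ₁ sin φ₂ + cos φ₁ cos φ₂ cos Δλ = (0.8296)(-0.0004) + (0.5583)(1.0000)(0.1211) = 0.06726,
so c = arccos(0.06726) = 1.50348 rad.
Distance = R·c = 6371 × 1.5035 ≈ 9579 km.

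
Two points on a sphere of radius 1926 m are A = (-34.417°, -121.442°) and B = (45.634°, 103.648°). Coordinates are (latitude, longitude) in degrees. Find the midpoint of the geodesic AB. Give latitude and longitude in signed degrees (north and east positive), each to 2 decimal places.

Central angle δ = 2.5172 rad. Interpolating on the sphere with fraction f = 0.5:
P = [sin((1−f)δ)·A + sin(fδ)·B] / sin δ = 1.6278·A + 1.6278·B in Cartesian coordinates,
giving P = (-0.9691, -0.0396, 0.2436), i.e. latitude 14.10°, longitude -177.66°.

14.10°, -177.66°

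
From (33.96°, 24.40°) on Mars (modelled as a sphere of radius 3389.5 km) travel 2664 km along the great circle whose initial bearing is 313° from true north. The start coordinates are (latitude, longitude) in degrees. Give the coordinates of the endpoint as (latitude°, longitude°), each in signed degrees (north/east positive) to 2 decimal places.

52.65°, -34.14°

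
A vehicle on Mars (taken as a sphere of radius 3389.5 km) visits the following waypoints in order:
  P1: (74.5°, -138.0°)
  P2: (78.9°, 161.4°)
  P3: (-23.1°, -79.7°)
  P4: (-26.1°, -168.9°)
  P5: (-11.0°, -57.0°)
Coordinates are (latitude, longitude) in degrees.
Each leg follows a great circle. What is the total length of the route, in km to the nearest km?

Leg P1→P2: central angle 0.2420 rad, distance 820.3 km.
Leg P2→P3: central angle 2.0607 rad, distance 6984.9 km.
Leg P3→P4: central angle 1.3856 rad, distance 4696.5 km.
Leg P4→P5: central angle 1.8182 rad, distance 6162.7 km.
Total: 820.3 + 6984.9 + 4696.5 + 6162.7 ≈ 18664 km.

18664 km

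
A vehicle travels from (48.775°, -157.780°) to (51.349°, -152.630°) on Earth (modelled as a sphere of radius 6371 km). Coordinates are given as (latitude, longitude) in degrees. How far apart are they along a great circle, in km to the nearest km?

In radians: φ₁ = 0.8513, φ₂ = 0.8962, Δλ = 5.150° = 0.0899 rad.
cos c = sin φ₁ sin φ₂ + cos φ₁ cos φ₂ cos Δλ = (0.7521)(0.7810) + (0.6590)(0.6246)(0.9960) = 0.99733,
so c = arccos(0.99733) = 0.07310 rad.
Distance = R·c = 6371 × 0.0731 ≈ 466 km.

466 km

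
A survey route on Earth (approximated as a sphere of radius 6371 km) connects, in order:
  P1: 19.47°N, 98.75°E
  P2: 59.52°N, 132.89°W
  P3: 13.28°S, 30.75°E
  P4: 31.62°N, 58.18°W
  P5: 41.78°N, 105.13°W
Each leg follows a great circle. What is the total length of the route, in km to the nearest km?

39724 km

Leg P1→P2: central angle 1.5803 rad, distance 10068.3 km.
Leg P2→P3: central angle 2.3072 rad, distance 14699.4 km.
Leg P3→P4: central angle 1.6759 rad, distance 10677.5 km.
Leg P4→P5: central angle 0.6717 rad, distance 4279.1 km.
Total: 10068.3 + 14699.4 + 10677.5 + 4279.1 ≈ 39724 km.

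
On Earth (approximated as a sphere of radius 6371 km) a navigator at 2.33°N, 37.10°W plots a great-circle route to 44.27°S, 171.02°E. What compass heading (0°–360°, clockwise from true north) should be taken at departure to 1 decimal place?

Δλ = -151.880° = -2.6508 rad.
y = sin Δλ · cos φ₂ = (-0.4713)(0.7161) = -0.3375
x = cos φ₁ sin φ₂ − sin φ₁ cos φ₂ cos Δλ = (0.9992)(-0.6980) − (0.0407)(0.7161)(-0.8820) = -0.6718
θ = atan2(y, x) = -153.33°; adding 360° gives 206.7°.

206.7°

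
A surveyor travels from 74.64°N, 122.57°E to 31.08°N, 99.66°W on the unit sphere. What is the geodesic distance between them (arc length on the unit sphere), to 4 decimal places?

1.2347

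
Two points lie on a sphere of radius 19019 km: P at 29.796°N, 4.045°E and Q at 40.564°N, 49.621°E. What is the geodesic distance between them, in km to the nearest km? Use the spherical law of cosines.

12719 km

With latitudes φ₁ = 29.796°, φ₂ = 40.564° and longitude difference Δλ = 45.576°:
cos c = sin φ₁ sin φ₂ + cos φ₁ cos φ₂ cos Δλ = (0.4969)(0.6503) + (0.8678)(0.7597)(0.7000) = 0.78459,
so c = arccos(0.78459) = 0.66876 rad.
Distance = R·c = 19019 × 0.6688 ≈ 12719 km.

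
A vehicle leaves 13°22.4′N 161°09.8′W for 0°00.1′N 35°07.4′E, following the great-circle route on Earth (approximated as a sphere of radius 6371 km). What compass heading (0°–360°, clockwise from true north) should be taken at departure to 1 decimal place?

308.4°

Δλ = -163.713° = -2.8573 rad.
y = sin Δλ · cos φ₂ = (-0.2804)(1.0000) = -0.2804
x = cos φ₁ sin φ₂ − sin φ₁ cos φ₂ cos Δλ = (0.9729)(0.0000) − (0.2313)(1.0000)(-0.9599) = 0.2220
θ = atan2(y, x) = -51.63°; adding 360° gives 308.4°.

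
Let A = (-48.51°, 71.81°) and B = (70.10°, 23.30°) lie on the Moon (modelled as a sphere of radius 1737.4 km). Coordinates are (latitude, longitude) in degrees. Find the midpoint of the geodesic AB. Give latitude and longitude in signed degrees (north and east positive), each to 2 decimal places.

11.69°, 55.79°

Central angle δ = 2.1591 rad. Interpolating on the sphere with fraction f = 0.5:
P = [sin((1−f)δ)·A + sin(fδ)·B] / sin δ = 1.0599·A + 1.0599·B in Cartesian coordinates,
giving P = (0.5506, 0.8098, 0.2027), i.e. latitude 11.69°, longitude 55.79°.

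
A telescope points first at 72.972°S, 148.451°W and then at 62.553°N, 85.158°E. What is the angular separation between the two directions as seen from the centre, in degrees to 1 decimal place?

158.2°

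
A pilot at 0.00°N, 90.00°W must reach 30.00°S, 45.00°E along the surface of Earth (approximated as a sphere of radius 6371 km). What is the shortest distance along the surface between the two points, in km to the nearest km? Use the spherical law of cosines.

14206 km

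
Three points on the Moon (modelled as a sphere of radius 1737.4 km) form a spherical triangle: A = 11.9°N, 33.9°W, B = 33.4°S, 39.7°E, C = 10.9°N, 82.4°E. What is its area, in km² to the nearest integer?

Side lengths (central angles): a = 1.0491, b = 1.9679, c = 1.4534 rad; semiperimeter s = 2.2352.
By l'Huilier's theorem, tan(E/4) = √[tan(s/2) tan((s−a)/2) tan((s−b)/2) tan((s−c)/2)], giving spherical excess E = 1.0805 rad.
Area = E·R² = 1.0805 × (1737.4)² ≈ 3261636 km².

3261636 km²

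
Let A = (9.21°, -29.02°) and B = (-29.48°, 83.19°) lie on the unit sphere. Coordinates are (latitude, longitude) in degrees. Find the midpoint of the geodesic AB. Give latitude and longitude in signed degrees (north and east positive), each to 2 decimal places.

Central angle δ = 1.9862 rad. Interpolating on the sphere with fraction f = 0.5:
P = [sin((1−f)δ)·A + sin(fδ)·B] / sin δ = 0.9156·A + 0.9156·B in Cartesian coordinates,
giving P = (0.8848, 0.3530, -0.3040), i.e. latitude -17.70°, longitude 21.75°.

-17.70°, 21.75°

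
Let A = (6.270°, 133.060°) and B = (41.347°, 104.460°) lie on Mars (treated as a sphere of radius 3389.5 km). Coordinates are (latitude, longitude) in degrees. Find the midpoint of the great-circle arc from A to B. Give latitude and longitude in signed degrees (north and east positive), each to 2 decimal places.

The central angle between A and B is δ = 0.7564 rad.
With f = 0.5, the slerp weights are sin((1−f)δ)/sin δ = 0.5380 and sin(fδ)/sin δ = 0.5380.
Weighted sum of the unit vectors: (0.5380)·(-0.6787,0.7263,0.1092) + (0.5380)·(-0.1875,0.7269,0.6606) = (-0.4660, 0.7819, 0.4142).
Converting back: φ = atan2(z, √(x²+y²)) = 24.47°, λ = atan2(y, x) = 120.80°.

24.47°, 120.80°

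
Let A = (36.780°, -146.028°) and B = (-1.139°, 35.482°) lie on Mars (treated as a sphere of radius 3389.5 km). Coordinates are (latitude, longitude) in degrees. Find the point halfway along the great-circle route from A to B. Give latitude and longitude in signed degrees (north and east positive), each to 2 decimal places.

70.92°, 41.53°

The central angle between A and B is δ = 2.5191 rad.
With f = 0.5, the slerp weights are sin((1−f)δ)/sin δ = 1.6326 and sin(fδ)/sin δ = 1.6326.
Weighted sum of the unit vectors: (1.6326)·(-0.6642,-0.4476,0.5987) + (1.6326)·(0.8141,0.5803,-0.0199) = (0.2447, 0.2168, 0.9450).
Converting back: φ = atan2(z, √(x²+y²)) = 70.92°, λ = atan2(y, x) = 41.53°.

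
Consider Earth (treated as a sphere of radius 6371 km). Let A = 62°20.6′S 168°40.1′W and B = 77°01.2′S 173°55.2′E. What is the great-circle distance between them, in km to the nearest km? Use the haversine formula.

1748 km

With latitudes φ₁ = -62.343°, φ₂ = -77.020° and longitude difference Δλ = -17.412°:
Haversine: a = sin²(Δφ/2) + cos φ₁ cos φ₂ sin²(Δλ/2) = 0.0163 + (0.4642)(0.2246)(0.0229) = 0.01870.
Central angle c = 2·arcsin(√a) = 0.27438 rad.
Distance = R·c = 6371 × 0.2744 ≈ 1748 km.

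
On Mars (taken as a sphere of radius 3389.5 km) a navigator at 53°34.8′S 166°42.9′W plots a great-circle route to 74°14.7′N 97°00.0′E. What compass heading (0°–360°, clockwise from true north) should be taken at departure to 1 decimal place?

With φ₁ = -0.9351, φ₂ = 1.2958, Δλ = -1.6805 rad, the forward-azimuth formula gives
θ = atan2( sin Δλ cos φ₂ , cos φ₁ sin φ₂ − sin φ₁ cos φ₂ cos Δλ ) = atan2(-0.2699, 0.5475) = -26.24°.
Adding 360° brings this into [0°, 360°): 333.8°.

333.8°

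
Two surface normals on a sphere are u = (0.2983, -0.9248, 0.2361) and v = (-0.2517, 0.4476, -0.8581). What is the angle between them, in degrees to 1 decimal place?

133.8°

u·v = -0.6916; |u| = 1.0000, |v| = 1.0000.
cos θ = (u·v)/(|u||v|) = -0.6916, so θ = 133.8°.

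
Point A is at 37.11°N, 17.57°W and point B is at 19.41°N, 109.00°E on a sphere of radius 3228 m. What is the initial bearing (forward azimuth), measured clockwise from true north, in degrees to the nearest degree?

51°

Δλ = 126.570° = 2.2091 rad.
y = sin Δλ · cos φ₂ = (0.8031)(0.9432) = 0.7575
x = cos φ₁ sin φ₂ − sin φ₁ cos φ₂ cos Δλ = (0.7975)(0.3323) − (0.6033)(0.9432)(-0.5958) = 0.6041
θ = atan2(y, x) = 51.43°, so the bearing is 51°.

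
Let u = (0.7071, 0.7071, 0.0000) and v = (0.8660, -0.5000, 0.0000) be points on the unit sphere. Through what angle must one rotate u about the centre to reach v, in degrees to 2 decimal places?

75.00°

u·v = 0.2588; |u| = 1.0000, |v| = 1.0000.
cos θ = (u·v)/(|u||v|) = 0.2588, so θ = 75.00°.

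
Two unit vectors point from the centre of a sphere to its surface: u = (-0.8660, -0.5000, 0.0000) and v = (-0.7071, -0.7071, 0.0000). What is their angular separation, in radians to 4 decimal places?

u·v = 0.9659; |u| = 1.0000, |v| = 1.0000.
cos θ = (u·v)/(|u||v|) = 0.9659, so θ = 0.2618 rad.

0.2618 rad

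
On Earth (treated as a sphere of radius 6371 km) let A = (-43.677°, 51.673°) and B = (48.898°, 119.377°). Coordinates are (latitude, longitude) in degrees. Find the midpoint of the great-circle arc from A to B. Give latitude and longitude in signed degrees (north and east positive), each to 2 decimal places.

The central angle between A and B is δ = 1.9177 rad.
With f = 0.5, the slerp weights are sin((1−f)δ)/sin δ = 0.8704 and sin(fδ)/sin δ = 0.8704.
Weighted sum of the unit vectors: (0.8704)·(0.4485,0.5674,-0.6906) + (0.8704)·(-0.3225,0.5729,0.7535) = (0.1097, 0.9925, 0.0548).
Converting back: φ = atan2(z, √(x²+y²)) = 3.14°, λ = atan2(y, x) = 83.69°.

3.14°, 83.69°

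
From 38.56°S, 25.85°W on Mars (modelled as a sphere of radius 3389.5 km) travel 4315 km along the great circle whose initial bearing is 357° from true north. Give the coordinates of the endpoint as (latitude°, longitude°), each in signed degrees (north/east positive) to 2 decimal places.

Angular distance δ = d/R = 4315/3389.5 = 1.27305 rad; initial bearing θ = 6.2308 rad.
sin φ₂ = sin φ₁ cos δ + cos φ₁ sin δ cos θ = (-0.6233)(0.2934) + (0.7820)(0.9560)(0.9986) = 0.5637, so φ₂ = 34.31°.
Δλ = atan2(sin θ sin δ cos φ₁, cos δ − sin φ₁ sin φ₂) = atan2(-0.0391, 0.6447) = -3.473°.
λ₂ = -25.850° − 3.473° = -29.32°.

34.31°, -29.32°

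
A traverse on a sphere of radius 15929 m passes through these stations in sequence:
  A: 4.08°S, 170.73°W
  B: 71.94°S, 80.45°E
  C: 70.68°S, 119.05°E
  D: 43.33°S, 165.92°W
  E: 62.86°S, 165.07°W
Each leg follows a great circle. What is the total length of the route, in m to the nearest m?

46812 m

Leg A→B: central angle 1.6029 rad, distance 25532.8 m.
Leg B→C: central angle 0.2132 rad, distance 3396.8 m.
Leg C→D: central angle 0.7817 rad, distance 12451.6 m.
Leg D→E: central angle 0.3410 rad, distance 5431.3 m.
Total: 25532.8 + 3396.8 + 12451.6 + 5431.3 ≈ 46812 m.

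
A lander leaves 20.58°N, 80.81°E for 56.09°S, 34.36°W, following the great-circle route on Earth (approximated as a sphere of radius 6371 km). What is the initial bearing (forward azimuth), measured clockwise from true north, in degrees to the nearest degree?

216°

Δλ = -115.170° = -2.0101 rad.
y = sin Δλ · cos φ₂ = (-0.9050)(0.5579) = -0.5049
x = cos φ₁ sin φ₂ − sin φ₁ cos φ₂ cos Δλ = (0.9362)(-0.8299) − (0.3515)(0.5579)(-0.4253) = -0.6935
θ = atan2(y, x) = -143.94°; adding 360° gives 216°.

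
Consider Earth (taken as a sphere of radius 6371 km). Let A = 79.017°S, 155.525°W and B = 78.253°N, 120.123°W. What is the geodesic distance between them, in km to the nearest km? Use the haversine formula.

Let φ₁ = -1.3791 rad, φ₂ = 1.3658 rad, and Δλ = 0.6179 rad.
Haversine: a = sin²(Δφ/2) + cos φ₁ cos φ₂ sin²(Δλ/2) = 0.9612 + (0.1905)(0.2036)(0.0924) = 0.96475.
Central angle c = 2·arcsin(√a) = 2.76387 rad.
Distance = R·c = 6371 × 2.7639 ≈ 17609 km.

17609 km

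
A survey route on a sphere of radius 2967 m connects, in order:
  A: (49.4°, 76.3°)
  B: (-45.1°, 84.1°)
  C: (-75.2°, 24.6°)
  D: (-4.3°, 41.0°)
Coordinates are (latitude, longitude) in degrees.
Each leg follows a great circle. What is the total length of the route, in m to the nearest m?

10633 m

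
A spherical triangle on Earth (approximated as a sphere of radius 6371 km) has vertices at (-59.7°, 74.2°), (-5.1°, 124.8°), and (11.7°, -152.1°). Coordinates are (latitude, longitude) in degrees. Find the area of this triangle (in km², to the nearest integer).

Side lengths (central angles): a = 1.4715, b = 2.1135, c = 1.1639 rad; semiperimeter s = 2.3744.
By l'Huilier's theorem, tan(E/4) = √[tan(s/2) tan((s−a)/2) tan((s−b)/2) tan((s−c)/2)], giving spherical excess E = 1.2761 rad.
Area = E·R² = 1.2761 × (6371)² ≈ 51794786 km².

51794786 km²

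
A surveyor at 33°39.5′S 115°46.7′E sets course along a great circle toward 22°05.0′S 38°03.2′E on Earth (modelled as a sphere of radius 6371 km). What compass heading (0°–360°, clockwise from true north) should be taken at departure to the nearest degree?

With φ₁ = -0.5874, φ₂ = -0.3854, Δλ = -1.3566 rad, the forward-azimuth formula gives
θ = atan2( sin Δλ cos φ₂ , cos φ₁ sin φ₂ − sin φ₁ cos φ₂ cos Δλ ) = atan2(-0.9055, -0.2037) = -102.68°.
Adding 360° brings this into [0°, 360°): 257°.

257°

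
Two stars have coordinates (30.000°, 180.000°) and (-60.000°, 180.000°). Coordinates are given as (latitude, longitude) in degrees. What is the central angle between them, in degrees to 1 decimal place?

90.0°

Let φ₁ = 0.5236 rad, φ₂ = -1.0472 rad, and Δλ = 0.0000 rad.
Haversine: a = sin²(Δφ/2) + cos φ₁ cos φ₂ sin²(Δλ/2) = 0.5000 + (0.8660)(0.5000)(0.0000) = 0.50000.
Central angle c = 2·arcsin(√a) = 1.57080 rad.
So the angular separation is 90.0°.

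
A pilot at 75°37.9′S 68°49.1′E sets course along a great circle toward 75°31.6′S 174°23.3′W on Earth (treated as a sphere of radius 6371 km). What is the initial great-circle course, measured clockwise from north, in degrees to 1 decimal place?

147.4°

With φ₁ = -1.3200, φ₂ = -1.3182, Δλ = 2.0384 rad, the forward-azimuth formula gives
θ = atan2( sin Δλ cos φ₂ , cos φ₁ sin φ₂ − sin φ₁ cos φ₂ cos Δλ ) = atan2(0.2231, -0.3494) = 147.44°.
So the initial bearing is 147.4°.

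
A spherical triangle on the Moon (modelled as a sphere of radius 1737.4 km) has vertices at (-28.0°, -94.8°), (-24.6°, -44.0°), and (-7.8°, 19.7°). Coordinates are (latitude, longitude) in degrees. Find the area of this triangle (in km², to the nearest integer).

428511 km²

Side lengths (central angles): a = 1.0977, b = 1.8745, c = 0.7914 rad; semiperimeter s = 1.8818.
By l'Huilier's theorem, tan(E/4) = √[tan(s/2) tan((s−a)/2) tan((s−b)/2) tan((s−c)/2)], giving spherical excess E = 0.1420 rad.
Area = E·R² = 0.1420 × (1737.4)² ≈ 428511 km².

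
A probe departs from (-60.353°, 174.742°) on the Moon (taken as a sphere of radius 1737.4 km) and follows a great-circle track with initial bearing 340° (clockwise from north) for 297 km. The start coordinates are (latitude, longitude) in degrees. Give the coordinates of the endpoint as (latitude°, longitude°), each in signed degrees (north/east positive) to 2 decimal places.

Angular distance δ = d/R = 297/1737.4 = 0.17095 rad; initial bearing θ = 5.9341 rad.
sin φ₂ = sin φ₁ cos δ + cos φ₁ sin δ cos θ = (-0.8691)(0.9854) + (0.4947)(0.1701)(0.9397) = -0.7773, so φ₂ = -51.02°.
Δλ = atan2(sin θ sin δ cos φ₁, cos δ − sin φ₁ sin φ₂) = atan2(-0.0288, 0.3098) = -5.307°.
λ₂ = 174.742° − 5.307° = 169.44°.

-51.02°, 169.44°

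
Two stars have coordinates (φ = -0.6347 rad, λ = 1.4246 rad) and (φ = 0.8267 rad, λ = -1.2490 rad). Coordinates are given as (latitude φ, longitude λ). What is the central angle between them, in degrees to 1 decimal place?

157.4°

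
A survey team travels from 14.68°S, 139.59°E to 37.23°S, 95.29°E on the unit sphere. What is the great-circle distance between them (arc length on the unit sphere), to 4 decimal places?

0.7890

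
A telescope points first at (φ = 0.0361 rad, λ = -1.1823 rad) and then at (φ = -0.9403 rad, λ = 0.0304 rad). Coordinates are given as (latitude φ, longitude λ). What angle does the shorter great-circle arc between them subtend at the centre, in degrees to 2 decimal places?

79.78°

With latitudes φ₁ = 2.068°, φ₂ = -53.875° and longitude difference Δλ = 69.483°:
cos c = sin φ₁ sin φ₂ + cos φ₁ cos φ₂ cos Δλ = (0.0361)(-0.8077) + (0.9993)(0.5895)(0.3505) = 0.17734,
so c = arccos(0.17734) = 1.39251 rad.
So the angular separation is 79.78°.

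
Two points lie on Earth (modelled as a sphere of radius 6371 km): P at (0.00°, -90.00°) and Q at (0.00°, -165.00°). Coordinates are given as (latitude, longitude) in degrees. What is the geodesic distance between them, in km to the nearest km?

With latitudes φ₁ = 0.000°, φ₂ = 0.000° and longitude difference Δλ = -75.000°:
cos c = sin φ₁ sin φ₂ + cos φ₁ cos φ₂ cos Δλ = (0.0000)(0.0000) + (1.0000)(1.0000)(0.2588) = 0.25882,
so c = arccos(0.25882) = 1.30900 rad.
Distance = R·c = 6371 × 1.3090 ≈ 8340 km.

8340 km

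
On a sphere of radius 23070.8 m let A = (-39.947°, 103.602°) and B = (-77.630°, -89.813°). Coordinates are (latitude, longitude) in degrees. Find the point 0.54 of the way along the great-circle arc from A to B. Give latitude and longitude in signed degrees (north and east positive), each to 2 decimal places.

The central angle between A and B is δ = 1.0844 rad.
With f = 0.54, the slerp weights are sin((1−f)δ)/sin δ = 0.5412 and sin(fδ)/sin δ = 0.6252.
Weighted sum of the unit vectors: (0.5412)·(-0.1803,0.7451,-0.6421) + (0.6252)·(0.0007,-0.2142,-0.9768) = (-0.0971, 0.2693, -0.9581).
Converting back: φ = atan2(z, √(x²+y²)) = -73.36°, λ = atan2(y, x) = 109.83°.

-73.36°, 109.83°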